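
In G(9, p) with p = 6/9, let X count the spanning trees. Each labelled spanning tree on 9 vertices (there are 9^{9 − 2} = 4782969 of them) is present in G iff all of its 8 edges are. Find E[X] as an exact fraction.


K_9 has 9^{9 − 2} = 4782969 labelled spanning trees.
For each such spanning tree H, let X_H = 1 if all 8 edges of H are present in G. Then P[X_H = 1] = p^{8} = (2/3)^{8} = 256/6561.
Summing the indicators: E[X] = Σ_H E[X_H] = 4782969 · p^{8} = 4782969 · 256/6561 = 186624.
Numerically: E[X] ≈ 186624.

E[X] = 4782969 · (2/3)^{8} = 186624 ≈ 186624.


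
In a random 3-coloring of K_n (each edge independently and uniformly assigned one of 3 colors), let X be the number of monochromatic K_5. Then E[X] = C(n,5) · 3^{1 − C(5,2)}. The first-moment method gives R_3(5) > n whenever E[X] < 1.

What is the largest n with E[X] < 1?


We need C(n, 5) · 3^{1 − 10} < 1, i.e. C(n, 5) < 3^{10 − 1} = 19683.
Check values of n near the boundary:
  n = 14: C(14, 5) = 2002; 2002 < 19683? YES
  n = 15: C(15, 5) = 3003; 3003 < 19683? YES
  n = 16: C(16, 5) = 4368; 4368 < 19683? YES
  n = 17: C(17, 5) = 6188; 6188 < 19683? YES
  n = 18: C(18, 5) = 8568; 8568 < 19683? YES
  n = 19: C(19, 5) = 11628; 11628 < 19683? YES
  n = 20: C(20, 5) = 15504; 15504 < 19683? YES
  n = 21: C(21, 5) = 20349; 20349 < 19683? NO
The largest n with C(n, 5) < 19683 is n = 20 (where E[X] = 5168/6561 ≈ 0.788). Hence R_3(5) > 20, i.e. R_3(5) ≥ 21.

Largest n = 20; hence R_3(5) > 20.


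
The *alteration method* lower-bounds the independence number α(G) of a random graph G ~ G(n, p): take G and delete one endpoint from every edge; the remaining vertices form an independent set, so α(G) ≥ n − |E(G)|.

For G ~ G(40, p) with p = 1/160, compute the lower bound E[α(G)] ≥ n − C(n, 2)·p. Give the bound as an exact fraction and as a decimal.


E[|E(G)|] = C(40, 2)·p = 780 · (1/160) = 39/8.
E[α(G)] ≥ n − E[|E(G)|] = 40 − 39/8 = 281/8.
Numerically: ≈ 35.12500.
(This is only a lower bound; the true E[α(G)] may be larger.)

E[α(G)] ≥ 281/8 ≈ 35.12500.


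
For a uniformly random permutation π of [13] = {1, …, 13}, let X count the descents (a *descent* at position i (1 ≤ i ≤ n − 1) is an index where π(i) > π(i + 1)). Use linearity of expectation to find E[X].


Write X = Σ X_I over i = 1, …, 12, with X_I the indicator of one descent.
There are 12 indicators.
For each fixed i, the pair (π(i), π(i+1)) is a uniformly random ordered pair of distinct values from {1, …, 13}; by symmetry P[π(i) > π(i+1)] = 1/2.
By linearity: E[X] = 12 · (1/2) = (13 − 1) · (1/2) = 6 ≈ 6.000000.

E[X] = 6 = 6.000000.


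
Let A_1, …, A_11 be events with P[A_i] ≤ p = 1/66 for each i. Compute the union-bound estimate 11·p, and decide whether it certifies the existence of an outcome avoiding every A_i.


Union bound: P[∪_{i=1}^{11} A_i] ≤ Σ_i P[A_i] ≤ 11·p = 11·(1/66) = 1/6.
Numerically: 1/6 ≈ 0.166667.
Is 1/6 < 1? YES.
Since P[∪ A_i] ≤ 1/6 < 1, the complement has P[∩ A_i^c] ≥ 1 − 1/6 = 5/6 > 0, so some outcome avoids every A_i.

11·p = 1/6 ≈ 0.166667; existence CERTIFIED by the union bound.


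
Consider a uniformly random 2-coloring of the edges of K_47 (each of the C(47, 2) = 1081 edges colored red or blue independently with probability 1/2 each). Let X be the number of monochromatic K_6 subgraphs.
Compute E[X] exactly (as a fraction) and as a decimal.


Let X = Σ_S X_S over the C(47, 6) = 10737573 subsets S of size 6, where X_S = 1 if the K_6 on S is monochromatic.
For a fixed S, the K_6 on S has C(6, 2) = 15 edges. P[all 15 edges red] = (1/2)^15, and likewise for blue, so P[monochromatic] = 2·(1/2)^15 = 2^{1 − 15} = 1/16384.
By linearity of expectation: E[X] = C(47, 6) · 2^{1 − 15} = 10737573 · 1/16384 = 10737573/16384.
Numerically: E[X] ≈ 655.369446.

E[X] = C(47,6)·2^(1−C(6,2)) = 10737573/16384 ≈ 655.369446.


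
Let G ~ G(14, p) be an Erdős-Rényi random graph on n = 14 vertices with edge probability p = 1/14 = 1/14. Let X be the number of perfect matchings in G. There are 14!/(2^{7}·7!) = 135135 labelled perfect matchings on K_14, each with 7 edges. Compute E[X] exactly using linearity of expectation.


K_14 has 14!/(2^{7}·7!) = 135135 labelled perfect matchings.
For each such perfect matching H, let X_H = 1 if all 7 edges of H are present in G. Then P[X_H = 1] = p^{7} = (1/14)^{7} = 1/105413504.
By linearity: E[X] = Σ_H E[X_H] = 135135 · p^{7} = 135135 · 1/105413504 = 19305/15059072.
Numerically: E[X] ≈ 0.00128195.

E[X] = 135135 · (1/14)^{7} = 19305/15059072 ≈ 0.00128195.


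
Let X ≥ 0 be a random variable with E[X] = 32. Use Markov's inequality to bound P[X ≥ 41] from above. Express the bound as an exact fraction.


μ = E[X] = 32, a = 41.
Markov: P[X ≥ 41] ≤ μ/a = (32)/41 = 32/41.
Numerically: ≈ 0.780488.
(Since a = 41 > μ = 32.000000, the bound 32/41 is < 1 and informative.)

P[X ≥ 41] ≤ 32/41 ≈ 0.780488.


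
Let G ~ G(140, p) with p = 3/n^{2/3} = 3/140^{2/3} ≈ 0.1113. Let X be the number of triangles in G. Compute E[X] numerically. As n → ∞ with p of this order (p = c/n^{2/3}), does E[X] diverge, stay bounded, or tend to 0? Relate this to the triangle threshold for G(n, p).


Number of potential triangles: C(140, 3) = 447580.
Each occurs with probability p³ ≈ (0.1113)³ ≈ 1.377551e-03.
By linearity: E[X] = C(140, 3)·p³ ≈ 447580 · 1.377551e-03 ≈ 616.5643.
Since α = 2/3 < 1, p = c/n^{2/3} ≫ 1/n is above the triangle threshold p ~ 1/n. Asymptotically E[X] ~ (c³/6)·n^{3(1−α)} = (3³/6)·n^{1} → ∞; triangles are abundant w.h.p.

E[X] ≈ 616.5643; in regime p = Θ(1/n^{2/3}) E[X] diverges (above the triangle threshold p ~ 1/n).


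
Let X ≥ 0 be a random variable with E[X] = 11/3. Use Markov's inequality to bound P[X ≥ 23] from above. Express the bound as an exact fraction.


μ = E[X] = 11/3, a = 23.
Markov: P[X ≥ 23] ≤ μ/a = (11/3)/23 = 11/69.
Numerically: ≈ 0.15942.
(Since a = 23 > μ = 3.66667, the bound 11/69 is < 1 and informative.)

P[X ≥ 23] ≤ 11/69 ≈ 0.15942.


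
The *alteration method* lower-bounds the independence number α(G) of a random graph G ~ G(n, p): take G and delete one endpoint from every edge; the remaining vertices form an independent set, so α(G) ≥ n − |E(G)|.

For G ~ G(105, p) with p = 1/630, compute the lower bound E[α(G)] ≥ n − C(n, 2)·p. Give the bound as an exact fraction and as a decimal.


E[|E(G)|] = C(105, 2)·p = 5460 · (1/630) = 26/3.
E[α(G)] ≥ n − E[|E(G)|] = 105 − 26/3 = 289/3.
Numerically: ≈ 96.3333.
(This is only a lower bound; the true E[α(G)] may be larger.)

E[α(G)] ≥ 289/3 ≈ 96.3333.


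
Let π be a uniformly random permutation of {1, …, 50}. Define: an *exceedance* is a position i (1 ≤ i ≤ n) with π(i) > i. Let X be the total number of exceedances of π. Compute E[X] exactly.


Write X = Σ_{i=1}^{50} X_i, where X_i = 1_{π(i) > i}.
For each fixed i, π(i) is uniform over {1, …, 50} (marginal of a uniform permutation), so P[π(i) > i] = (n − i)/n. Summing: Σ_{i=1}^{50} (n − i)/n = (0 + 1 + … + 49)/50 = 50(50 − 1)/(2·50) = (50 − 1)/2.
Hence E[X] = Σ_{i=1}^{50} (50 − i)/50 = 49/2 ≈ 24.500000.

E[X] = 49/2 = 24.500000.


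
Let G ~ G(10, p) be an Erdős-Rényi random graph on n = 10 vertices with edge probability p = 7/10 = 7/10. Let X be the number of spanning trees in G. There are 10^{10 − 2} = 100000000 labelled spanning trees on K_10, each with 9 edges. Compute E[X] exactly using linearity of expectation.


K_10 has 10^{10 − 2} = 100000000 labelled spanning trees.
For each such spanning tree H, let X_H = 1 if all 9 edges of H are present in G. Then P[X_H = 1] = p^{9} = (7/10)^{9} = 40353607/1000000000.
By linearity of expectation: E[X] = Σ_H E[X_H] = 100000000 · p^{9} = 100000000 · 40353607/1000000000 = 40353607/10.
Numerically: E[X] ≈ 4.04e+06.

E[X] = 100000000 · (7/10)^{9} = 40353607/10 ≈ 4.04e+06.


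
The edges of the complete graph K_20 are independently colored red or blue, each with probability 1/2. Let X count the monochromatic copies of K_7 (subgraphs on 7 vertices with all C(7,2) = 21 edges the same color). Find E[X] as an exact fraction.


Let X = Σ_S X_S over the C(20, 7) = 77520 subsets S of size 7, where X_S = 1 if the K_7 on S is monochromatic.
For a fixed S, the K_7 on S has C(7, 2) = 21 edges. P[all 21 edges red] = (1/2)^21, and likewise for blue, so P[monochromatic] = 2·(1/2)^21 = 2^{1 − 21} = 1/1048576.
Summing: E[X] = C(20, 7) · 2^{1 − 21} = 77520 · 1/1048576 = 4845/65536.
Numerically: E[X] ≈ 0.073929.

E[X] = C(20,7)·2^(1−C(7,2)) = 4845/65536 ≈ 0.073929.


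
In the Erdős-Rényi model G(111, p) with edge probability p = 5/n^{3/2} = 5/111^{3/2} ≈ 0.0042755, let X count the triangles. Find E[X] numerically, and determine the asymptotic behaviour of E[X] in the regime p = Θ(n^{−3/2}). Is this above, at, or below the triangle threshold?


Number of potential triangles: C(111, 3) = 221815.
Each occurs with probability p³ ≈ (0.0042755)³ ≈ 7.8154971e-08.
By linearity: E[X] = C(111, 3)·p³ ≈ 221815 · 7.8154971e-08 ≈ 0.01734.
Since α = 3/2 > 1, p = c/n^{3/2} = o(1/n) is below the triangle threshold p ~ 1/n. Asymptotically E[X] ~ (c³/6)·n^{3(1−α)} = (5³/6)·n^{-1.5} → 0, so by Markov's inequality G has no triangles w.h.p.

E[X] ≈ 0.01734; in regime p = Θ(1/n^{3/2}) E[X] tends to 0 (below the triangle threshold p ~ 1/n).


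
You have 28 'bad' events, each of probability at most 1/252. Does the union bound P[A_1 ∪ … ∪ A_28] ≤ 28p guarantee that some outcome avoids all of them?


Union bound: P[∪_{i=1}^{28} A_i] ≤ Σ_i P[A_i] ≤ 28·p = 28·(1/252) = 1/9.
Numerically: 1/9 ≈ 0.111111.
Is 1/9 < 1? YES.
Since P[∪ A_i] ≤ 1/9 < 1, the complement has P[∩ A_i^c] ≥ 1 − 1/9 = 8/9 > 0, so some outcome avoids every A_i.

28·p = 1/9 ≈ 0.111111; existence CERTIFIED by the union bound.


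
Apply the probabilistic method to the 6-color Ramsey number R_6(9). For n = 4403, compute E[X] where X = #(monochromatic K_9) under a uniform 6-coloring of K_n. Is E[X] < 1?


E[X] = C(4403, 9) · 6^{1 − 36} = 1699894433046281918452233150 · 6^{−35} = 1699894433046281918452233150/1719070799748422591028658176.
As a reduced fraction: E[X] = 283315738841046986408705525/286511799958070431838109696 ≈ 0.9888.
Is E[X] < 1? YES.
Since E[X] < 1, there exists a 6-coloring of K_{4403} with no monochromatic K_9; hence R_6(9) > 4403.

E[X] = 283315738841046986408705525/286511799958070431838109696 ≈ 0.9888; E[X] < 1, so R_6(9) > 4403.


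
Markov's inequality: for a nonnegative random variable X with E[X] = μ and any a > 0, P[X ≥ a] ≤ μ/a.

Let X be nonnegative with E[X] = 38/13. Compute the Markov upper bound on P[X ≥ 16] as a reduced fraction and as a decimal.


μ = E[X] = 38/13, a = 16.
Markov: P[X ≥ 16] ≤ μ/a = (38/13)/16 = 19/104.
Numerically: ≈ 0.1827.
(Since a = 16 > μ = 2.9231, the bound 19/104 is < 1 and informative.)

P[X ≥ 16] ≤ 19/104 ≈ 0.1827.


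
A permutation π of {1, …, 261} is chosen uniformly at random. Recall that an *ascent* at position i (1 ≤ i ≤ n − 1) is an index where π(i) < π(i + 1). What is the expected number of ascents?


Write X = Σ X_I over i = 1, …, 260, with X_I the indicator of one ascent.
There are 260 indicators.
For each fixed i, the pair (π(i), π(i+1)) is a uniformly random ordered pair of distinct values from {1, …, 261}; by symmetry P[π(i) < π(i+1)] = 1/2.
By linearity: E[X] = 260 · (1/2) = (261 − 1) · (1/2) = 130 ≈ 130.0000.

E[X] = 130 = 130.0000.


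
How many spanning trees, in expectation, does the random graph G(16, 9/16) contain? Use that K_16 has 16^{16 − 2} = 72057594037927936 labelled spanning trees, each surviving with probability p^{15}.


K_16 has 16^{16 − 2} = 72057594037927936 labelled spanning trees.
For each such spanning tree H, let X_H = 1 if all 15 edges of H are present in G. Then P[X_H = 1] = p^{15} = (9/16)^{15} = 205891132094649/1152921504606846976.
By linearity of expectation: E[X] = Σ_H E[X_H] = 72057594037927936 · p^{15} = 72057594037927936 · 205891132094649/1152921504606846976 = 205891132094649/16.
Numerically: E[X] ≈ 1.29e+13.

E[X] = 72057594037927936 · (9/16)^{15} = 205891132094649/16 ≈ 1.29e+13.


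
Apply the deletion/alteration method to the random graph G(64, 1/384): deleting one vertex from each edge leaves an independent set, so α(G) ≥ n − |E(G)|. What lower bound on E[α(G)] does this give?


E[|E(G)|] = C(64, 2)·p = 2016 · (1/384) = 21/4.
E[α(G)] ≥ n − E[|E(G)|] = 64 − 21/4 = 235/4.
Numerically: ≈ 58.750000.
(This is only a lower bound; the true E[α(G)] may be larger.)

E[α(G)] ≥ 235/4 ≈ 58.750000.


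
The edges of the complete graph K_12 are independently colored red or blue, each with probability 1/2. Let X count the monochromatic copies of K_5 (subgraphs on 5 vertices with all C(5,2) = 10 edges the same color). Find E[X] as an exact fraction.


Let X = Σ_S X_S over the C(12, 5) = 792 subsets S of size 5, where X_S = 1 if the K_5 on S is monochromatic.
For a fixed S, the K_5 on S has C(5, 2) = 10 edges. P[all 10 edges red] = (1/2)^10, and likewise for blue, so P[monochromatic] = 2·(1/2)^10 = 2^{1 − 10} = 1/512.
Summing: E[X] = C(12, 5) · 2^{1 − 10} = 792 · 1/512 = 99/64.
Numerically: E[X] ≈ 1.546875.

E[X] = C(12,5)·2^(1−C(5,2)) = 99/64 ≈ 1.546875.


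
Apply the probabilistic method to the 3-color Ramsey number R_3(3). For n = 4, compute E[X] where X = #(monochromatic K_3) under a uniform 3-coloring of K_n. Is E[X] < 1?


E[X] = C(4, 3) · 3^{1 − 3} = 4 · 3^{−2} = 4/9.
As a reduced fraction: E[X] = 4/9 ≈ 0.444.
Is E[X] < 1? YES.
Since E[X] < 1, there exists a 3-coloring of K_{4} with no monochromatic K_3; hence R_3(3) > 4.

E[X] = 4/9 ≈ 0.444; E[X] < 1, so R_3(3) > 4.


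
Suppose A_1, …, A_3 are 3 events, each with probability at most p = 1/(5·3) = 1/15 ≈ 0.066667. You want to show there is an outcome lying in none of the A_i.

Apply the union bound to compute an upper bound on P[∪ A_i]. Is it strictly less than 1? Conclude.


Union bound: P[∪_{i=1}^{3} A_i] ≤ Σ_i P[A_i] ≤ 3·p = 3·(1/15) = 1/5.
Numerically: 1/5 ≈ 0.200000.
Is 1/5 < 1? YES.
Since P[∪ A_i] ≤ 1/5 < 1, the complement has P[∩ A_i^c] ≥ 1 − 1/5 = 4/5 > 0, so some outcome avoids every A_i.

3·p = 1/5 ≈ 0.200000; existence CERTIFIED by the union bound.


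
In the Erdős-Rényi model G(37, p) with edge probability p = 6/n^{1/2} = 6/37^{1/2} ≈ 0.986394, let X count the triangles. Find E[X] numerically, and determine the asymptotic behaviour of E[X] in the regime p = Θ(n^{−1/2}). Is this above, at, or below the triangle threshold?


Number of potential triangles: C(37, 3) = 7770.
Each occurs with probability p³ ≈ (0.986394)³ ≈ 9.59734629e-01.
By linearity: E[X] = C(37, 3)·p³ ≈ 7770 · 9.59734629e-01 ≈ 7457.138064.
Since α = 1/2 < 1, p = c/n^{1/2} ≫ 1/n is above the triangle threshold p ~ 1/n. Asymptotically E[X] ~ (c³/6)·n^{3(1−α)} = (6³/6)·n^{1.5} → ∞; triangles are abundant w.h.p.

E[X] ≈ 7457.138064; in regime p = Θ(1/n^{1/2}) E[X] diverges (above the triangle threshold p ~ 1/n).


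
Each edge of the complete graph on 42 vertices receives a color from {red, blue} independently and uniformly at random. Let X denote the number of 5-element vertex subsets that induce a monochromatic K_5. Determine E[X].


Let X = Σ_S X_S over the C(42, 5) = 850668 subsets S of size 5, where X_S = 1 if the K_5 on S is monochromatic.
For a fixed S, the K_5 on S has C(5, 2) = 10 edges. P[all 10 edges red] = (1/2)^10, and likewise for blue, so P[monochromatic] = 2·(1/2)^10 = 2^{1 − 10} = 1/512.
By linearity: E[X] = C(42, 5) · 2^{1 − 10} = 850668 · 1/512 = 212667/128.
Numerically: E[X] ≈ 1661.4609.

E[X] = C(42,5)·2^(1−C(5,2)) = 212667/128 ≈ 1661.4609.


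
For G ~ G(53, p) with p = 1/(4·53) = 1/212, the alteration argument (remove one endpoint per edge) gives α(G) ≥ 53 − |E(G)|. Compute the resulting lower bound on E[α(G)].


E[|E(G)|] = C(53, 2)·p = 1378 · (1/212) = 13/2.
E[α(G)] ≥ n − E[|E(G)|] = 53 − 13/2 = 93/2.
Numerically: ≈ 46.50000.
(This is only a lower bound; the true E[α(G)] may be larger.)

E[α(G)] ≥ 93/2 ≈ 46.50000.


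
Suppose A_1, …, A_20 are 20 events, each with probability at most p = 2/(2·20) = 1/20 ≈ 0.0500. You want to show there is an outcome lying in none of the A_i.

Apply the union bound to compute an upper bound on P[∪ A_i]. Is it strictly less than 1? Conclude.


Union bound: P[∪_{i=1}^{20} A_i] ≤ Σ_i P[A_i] ≤ 20·p = 20·(1/20) = 1.
Numerically: 1 ≈ 1.0000.
Is 1 < 1? NO.
Since the bound 1 is ≥ 1, the union bound is uninformative here; it does NOT by itself certify existence.

20·p = 1 ≈ 1.0000; existence NOT certified by the union bound.


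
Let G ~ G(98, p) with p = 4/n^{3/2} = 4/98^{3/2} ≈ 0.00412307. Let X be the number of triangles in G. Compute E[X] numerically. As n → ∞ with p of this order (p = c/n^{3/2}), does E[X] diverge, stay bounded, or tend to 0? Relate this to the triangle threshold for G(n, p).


Number of potential triangles: C(98, 3) = 152096.
Each occurs with probability p³ ≈ (0.00412307)³ ≈ 7.00910609e-08.
By linearity: E[X] = C(98, 3)·p³ ≈ 152096 · 7.00910609e-08 ≈ 0.010661.
Since α = 3/2 > 1, p = c/n^{3/2} = o(1/n) is below the triangle threshold p ~ 1/n. Asymptotically E[X] ~ (c³/6)·n^{3(1−α)} = (4³/6)·n^{-1.5} → 0, so by Markov's inequality G has no triangles w.h.p.

E[X] ≈ 0.010661; in regime p = Θ(1/n^{3/2}) E[X] tends to 0 (below the triangle threshold p ~ 1/n).


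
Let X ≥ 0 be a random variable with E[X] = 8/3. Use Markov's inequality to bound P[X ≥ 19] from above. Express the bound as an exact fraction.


μ = E[X] = 8/3, a = 19.
Markov: P[X ≥ 19] ≤ μ/a = (8/3)/19 = 8/57.
Numerically: ≈ 0.14035.
(Since a = 19 > μ = 2.66667, the bound 8/57 is < 1 and informative.)

P[X ≥ 19] ≤ 8/57 ≈ 0.14035.


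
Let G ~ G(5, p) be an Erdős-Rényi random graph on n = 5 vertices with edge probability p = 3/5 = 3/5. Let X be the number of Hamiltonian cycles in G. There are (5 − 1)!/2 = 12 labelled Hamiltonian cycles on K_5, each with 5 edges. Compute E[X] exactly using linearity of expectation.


K_5 has (5 − 1)!/2 = 12 labelled Hamiltonian cycles.
For each such Hamiltonian cycle H, let X_H = 1 if all 5 edges of H are present in G. Then P[X_H = 1] = p^{5} = (3/5)^{5} = 243/3125.
By linearity of expectation: E[X] = Σ_H E[X_H] = 12 · p^{5} = 12 · 243/3125 = 2916/3125.
Numerically: E[X] ≈ 0.933.

E[X] = 12 · (3/5)^{5} = 2916/3125 ≈ 0.933.


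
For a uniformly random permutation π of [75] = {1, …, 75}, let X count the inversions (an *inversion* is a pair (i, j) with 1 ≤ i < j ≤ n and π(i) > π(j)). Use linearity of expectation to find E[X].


Write X = Σ X_I over the C(75, 2) = 2775 pairs i < j, with X_I the indicator of one inversion.
There are 2775 indicators.
For each fixed pair i < j, the values π(i) and π(j) are two distinct elements of {1, …, 75} in uniformly random order; by symmetry P[π(i) > π(j)] = 1/2.
By linearity: E[X] = 2775 · (1/2) = C(75, 2) · (1/2) = 2775/2 = 2775/2 ≈ 1387.50000.

E[X] = 2775/2 = 1387.50000.


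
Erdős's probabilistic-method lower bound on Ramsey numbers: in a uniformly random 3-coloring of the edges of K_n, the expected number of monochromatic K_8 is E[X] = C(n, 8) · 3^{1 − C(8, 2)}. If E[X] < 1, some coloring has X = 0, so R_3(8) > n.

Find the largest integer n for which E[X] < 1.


We need C(n, 8) · 3^{1 − 28} < 1, i.e. C(n, 8) < 3^{28 − 1} = 7625597484987.
Check values of n near the boundary:
  n = 150: C(150, 8) = 5257211409450; 5257211409450 < 7625597484987? YES
  n = 151: C(151, 8) = 5551321138650; 5551321138650 < 7625597484987? YES
  n = 152: C(152, 8) = 5859727868575; 5859727868575 < 7625597484987? YES
  n = 153: C(153, 8) = 6183023199255; 6183023199255 < 7625597484987? YES
  n = 154: C(154, 8) = 6521818990995; 6521818990995 < 7625597484987? YES
  n = 155: C(155, 8) = 6876747915675; 6876747915675 < 7625597484987? YES
  n = 156: C(156, 8) = 7248464019225; 7248464019225 < 7625597484987? YES
  n = 157: C(157, 8) = 7637643295425; 7637643295425 < 7625597484987? NO
The largest n with C(n, 8) < 7625597484987 is n = 156 (where E[X] = 805384891025/847288609443 ≈ 0.9505). Hence R_3(8) > 156, i.e. R_3(8) ≥ 157.

Largest n = 156; hence R_3(8) > 156.


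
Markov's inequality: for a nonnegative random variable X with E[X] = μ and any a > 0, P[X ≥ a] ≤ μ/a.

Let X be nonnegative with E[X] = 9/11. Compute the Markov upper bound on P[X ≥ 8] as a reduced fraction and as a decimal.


μ = E[X] = 9/11, a = 8.
Markov: P[X ≥ 8] ≤ μ/a = (9/11)/8 = 9/88.
Numerically: ≈ 0.10227.
(Since a = 8 > μ = 0.81818, the bound 9/88 is < 1 and informative.)

P[X ≥ 8] ≤ 9/88 ≈ 0.10227.


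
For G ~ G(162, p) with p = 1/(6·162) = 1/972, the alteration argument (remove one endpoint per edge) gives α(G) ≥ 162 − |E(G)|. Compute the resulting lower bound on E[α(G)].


E[|E(G)|] = C(162, 2)·p = 13041 · (1/972) = 161/12.
E[α(G)] ≥ n − E[|E(G)|] = 162 − 161/12 = 1783/12.
Numerically: ≈ 148.58333.
(This is only a lower bound; the true E[α(G)] may be larger.)

E[α(G)] ≥ 1783/12 ≈ 148.58333.


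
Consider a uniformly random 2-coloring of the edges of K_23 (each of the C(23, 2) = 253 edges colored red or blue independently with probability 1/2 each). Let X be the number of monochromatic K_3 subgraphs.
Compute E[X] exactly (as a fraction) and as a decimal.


Let X = Σ_S X_S over the C(23, 3) = 1771 subsets S of size 3, where X_S = 1 if the K_3 on S is monochromatic.
For a fixed S, the K_3 on S has C(3, 2) = 3 edges. P[all 3 edges red] = (1/2)^3, and likewise for blue, so P[monochromatic] = 2·(1/2)^3 = 2^{1 − 3} = 1/4.
By linearity of expectation: E[X] = C(23, 3) · 2^{1 − 3} = 1771 · 1/4 = 1771/4.
Numerically: E[X] ≈ 442.75000.

E[X] = C(23,3)·2^(1−C(3,2)) = 1771/4 ≈ 442.75000.


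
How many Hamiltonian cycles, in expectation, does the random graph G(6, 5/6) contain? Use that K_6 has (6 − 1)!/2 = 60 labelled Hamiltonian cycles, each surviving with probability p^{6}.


K_6 has (6 − 1)!/2 = 60 labelled Hamiltonian cycles.
For each such Hamiltonian cycle H, let X_H = 1 if all 6 edges of H are present in G. Then P[X_H = 1] = p^{6} = (5/6)^{6} = 15625/46656.
Summing the indicators: E[X] = Σ_H E[X_H] = 60 · p^{6} = 60 · 15625/46656 = 78125/3888.
Numerically: E[X] ≈ 20.1.

E[X] = 60 · (5/6)^{6} = 78125/3888 ≈ 20.1.


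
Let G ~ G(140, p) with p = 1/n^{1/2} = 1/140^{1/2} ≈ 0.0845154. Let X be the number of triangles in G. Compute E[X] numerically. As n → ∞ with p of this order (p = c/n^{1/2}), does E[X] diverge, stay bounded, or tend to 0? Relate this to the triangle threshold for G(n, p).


Number of potential triangles: C(140, 3) = 447580.
Each occurs with probability p³ ≈ (0.0845154)³ ≈ 6.03681611e-04.
By linearity: E[X] = C(140, 3)·p³ ≈ 447580 · 6.03681611e-04 ≈ 270.195815.
Since α = 1/2 < 1, p = c/n^{1/2} ≫ 1/n is above the triangle threshold p ~ 1/n. Asymptotically E[X] ~ (c³/6)·n^{3(1−α)} = (1³/6)·n^{1.5} → ∞; triangles are abundant w.h.p.

E[X] ≈ 270.195815; in regime p = Θ(1/n^{1/2}) E[X] diverges (above the triangle threshold p ~ 1/n).


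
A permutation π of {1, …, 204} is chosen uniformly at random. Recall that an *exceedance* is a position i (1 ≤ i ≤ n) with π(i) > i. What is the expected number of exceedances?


Write X = Σ_{i=1}^{204} X_i, where X_i = 1_{π(i) > i}.
For each fixed i, π(i) is uniform over {1, …, 204} (marginal of a uniform permutation), so P[π(i) > i] = (n − i)/n. Summing: Σ_{i=1}^{204} (n − i)/n = (0 + 1 + … + 203)/204 = 204(204 − 1)/(2·204) = (204 − 1)/2.
Hence E[X] = Σ_{i=1}^{204} (204 − i)/204 = 203/2 ≈ 101.500000.

E[X] = 203/2 = 101.500000.


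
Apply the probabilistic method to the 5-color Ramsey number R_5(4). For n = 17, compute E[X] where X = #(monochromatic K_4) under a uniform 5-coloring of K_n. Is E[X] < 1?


E[X] = C(17, 4) · 5^{1 − 6} = 2380 · 5^{−5} = 2380/3125.
As a reduced fraction: E[X] = 476/625 ≈ 0.76160.
Is E[X] < 1? YES.
Since E[X] < 1, there exists a 5-coloring of K_{17} with no monochromatic K_4; hence R_5(4) > 17.

E[X] = 476/625 ≈ 0.76160; E[X] < 1, so R_5(4) > 17.


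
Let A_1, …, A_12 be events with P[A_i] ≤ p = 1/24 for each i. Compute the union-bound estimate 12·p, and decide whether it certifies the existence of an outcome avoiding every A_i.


Union bound: P[∪_{i=1}^{12} A_i] ≤ Σ_i P[A_i] ≤ 12·p = 12·(1/24) = 1/2.
Numerically: 1/2 ≈ 0.5000000.
Is 1/2 < 1? YES.
Since P[∪ A_i] ≤ 1/2 < 1, the complement has P[∩ A_i^c] ≥ 1 − 1/2 = 1/2 > 0, so some outcome avoids every A_i.

12·p = 1/2 ≈ 0.5000000; existence CERTIFIED by the union bound.


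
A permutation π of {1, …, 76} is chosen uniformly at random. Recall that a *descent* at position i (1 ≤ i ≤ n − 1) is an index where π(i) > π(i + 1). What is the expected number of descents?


Write X = Σ X_I over i = 1, …, 75, with X_I the indicator of one descent.
There are 75 indicators.
For each fixed i, the pair (π(i), π(i+1)) is a uniformly random ordered pair of distinct values from {1, …, 76}; by symmetry P[π(i) > π(i+1)] = 1/2.
By linearity: E[X] = 75 · (1/2) = (76 − 1) · (1/2) = 75/2 ≈ 37.50000.

E[X] = 75/2 = 37.50000.


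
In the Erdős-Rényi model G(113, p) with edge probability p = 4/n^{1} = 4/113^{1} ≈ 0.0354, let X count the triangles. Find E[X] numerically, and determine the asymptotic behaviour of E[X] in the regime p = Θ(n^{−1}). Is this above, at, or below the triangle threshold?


Number of potential triangles: C(113, 3) = 234136.
Each occurs with probability p³ ≈ (0.0354)³ ≈ 4.43552e-05.
By linearity: E[X] = C(113, 3)·p³ ≈ 234136 · 4.43552e-05 ≈ 10.385.
Here α = 1, so p = 4/n is exactly at the triangle threshold p ~ 1/n. Asymptotically E[X] → c³/6 = 4³/6 = 32/3 ≈ 10.667, a bounded constant. In this regime the triangle count is asymptotically Poisson(c³/6).

E[X] ≈ 10.385; in regime p = Θ(1/n^{1}) E[X] stays bounded (at the triangle threshold p ~ 1/n).


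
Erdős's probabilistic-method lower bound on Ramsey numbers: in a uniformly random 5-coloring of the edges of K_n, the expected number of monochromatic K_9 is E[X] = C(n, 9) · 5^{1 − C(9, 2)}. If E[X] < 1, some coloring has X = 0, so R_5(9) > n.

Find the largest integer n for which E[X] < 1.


We need C(n, 9) · 5^{1 − 36} < 1, i.e. C(n, 9) < 5^{36 − 1} = 2910383045673370361328125.
Check values of n near the boundary:
  n = 2168: C(2168, 9) = 2867804175977929537095120; 2867804175977929537095120 < 2910383045673370361328125? YES
  n = 2169: C(2169, 9) = 2879753360044504243499683; 2879753360044504243499683 < 2910383045673370361328125? YES
  n = 2170: C(2170, 9) = 2891746779868845075610510; 2891746779868845075610510 < 2910383045673370361328125? YES
  n = 2171: C(2171, 9) = 2903784578674959601827205; 2903784578674959601827205 < 2910383045673370361328125? YES
  n = 2172: C(2172, 9) = 2915866900084148060642020; 2915866900084148060642020 < 2910383045673370361328125? NO
  n = 2173: C(2173, 9) = 2927993888115921319674265; 2927993888115921319674265 < 2910383045673370361328125? NO
The largest n with C(n, 9) < 2910383045673370361328125 is n = 2171 (where E[X] = 580756915734991920365441/582076609134674072265625 ≈ 0.9977). Hence R_5(9) > 2171, i.e. R_5(9) ≥ 2172.

Largest n = 2171; hence R_5(9) > 2171.


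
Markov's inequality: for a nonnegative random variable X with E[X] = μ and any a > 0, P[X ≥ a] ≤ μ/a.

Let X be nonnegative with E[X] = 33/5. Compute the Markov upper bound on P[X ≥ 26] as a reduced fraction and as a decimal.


μ = E[X] = 33/5, a = 26.
Markov: P[X ≥ 26] ≤ μ/a = (33/5)/26 = 33/130.
Numerically: ≈ 0.25385.
(Since a = 26 > μ = 6.60000, the bound 33/130 is < 1 and informative.)

P[X ≥ 26] ≤ 33/130 ≈ 0.25385.


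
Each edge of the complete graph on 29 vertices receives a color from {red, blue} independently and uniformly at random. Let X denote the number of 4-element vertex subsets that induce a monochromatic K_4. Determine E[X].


Let X = Σ_S X_S over the C(29, 4) = 23751 subsets S of size 4, where X_S = 1 if the K_4 on S is monochromatic.
For a fixed S, the K_4 on S has C(4, 2) = 6 edges. P[all 6 edges red] = (1/2)^6, and likewise for blue, so P[monochromatic] = 2·(1/2)^6 = 2^{1 − 6} = 1/32.
By linearity: E[X] = C(29, 4) · 2^{1 − 6} = 23751 · 1/32 = 23751/32.
Numerically: E[X] ≈ 742.219.

E[X] = C(29,4)·2^(1−C(4,2)) = 23751/32 ≈ 742.219.


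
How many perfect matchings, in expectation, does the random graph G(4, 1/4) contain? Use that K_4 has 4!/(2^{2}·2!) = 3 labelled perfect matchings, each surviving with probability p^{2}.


K_4 has 4!/(2^{2}·2!) = 3 labelled perfect matchings.
For each such perfect matching H, let X_H = 1 if all 2 edges of H are present in G. Then P[X_H = 1] = p^{2} = (1/4)^{2} = 1/16.
Summing the indicators: E[X] = Σ_H E[X_H] = 3 · p^{2} = 3 · 1/16 = 3/16.
Numerically: E[X] ≈ 0.1875.

E[X] = 3 · (1/4)^{2} = 3/16 ≈ 0.1875.


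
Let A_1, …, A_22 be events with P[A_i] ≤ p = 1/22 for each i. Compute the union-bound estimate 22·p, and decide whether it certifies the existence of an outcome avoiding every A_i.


Union bound: P[∪_{i=1}^{22} A_i] ≤ Σ_i P[A_i] ≤ 22·p = 22·(1/22) = 1.
Numerically: 1 ≈ 1.000000.
Is 1 < 1? NO.
Since the bound 1 is ≥ 1, the union bound is uninformative here; it does NOT by itself certify existence.

22·p = 1 ≈ 1.000000; existence NOT certified by the union bound.


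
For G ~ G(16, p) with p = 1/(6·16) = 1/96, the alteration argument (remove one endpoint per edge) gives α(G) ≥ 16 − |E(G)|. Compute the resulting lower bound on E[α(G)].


E[|E(G)|] = C(16, 2)·p = 120 · (1/96) = 5/4.
E[α(G)] ≥ n − E[|E(G)|] = 16 − 5/4 = 59/4.
Numerically: ≈ 14.750000.
(This is only a lower bound; the true E[α(G)] may be larger.)

E[α(G)] ≥ 59/4 ≈ 14.750000.


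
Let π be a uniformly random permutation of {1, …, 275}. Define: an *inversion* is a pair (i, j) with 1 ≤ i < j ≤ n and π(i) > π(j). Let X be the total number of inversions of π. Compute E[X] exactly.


Write X = Σ X_I over the C(275, 2) = 37675 pairs i < j, with X_I the indicator of one inversion.
There are 37675 indicators.
For each fixed pair i < j, the values π(i) and π(j) are two distinct elements of {1, …, 275} in uniformly random order; by symmetry P[π(i) > π(j)] = 1/2.
By linearity: E[X] = 37675 · (1/2) = C(275, 2) · (1/2) = 37675/2 = 37675/2 ≈ 18837.500000.

E[X] = 37675/2 = 18837.500000.


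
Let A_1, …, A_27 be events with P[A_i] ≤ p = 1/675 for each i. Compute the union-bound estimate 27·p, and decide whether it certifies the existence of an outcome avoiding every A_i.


Union bound: P[∪_{i=1}^{27} A_i] ≤ Σ_i P[A_i] ≤ 27·p = 27·(1/675) = 1/25.
Numerically: 1/25 ≈ 0.040.
Is 1/25 < 1? YES.
Since P[∪ A_i] ≤ 1/25 < 1, the complement has P[∩ A_i^c] ≥ 1 − 1/25 = 24/25 > 0, so some outcome avoids every A_i.

27·p = 1/25 ≈ 0.040; existence CERTIFIED by the union bound.


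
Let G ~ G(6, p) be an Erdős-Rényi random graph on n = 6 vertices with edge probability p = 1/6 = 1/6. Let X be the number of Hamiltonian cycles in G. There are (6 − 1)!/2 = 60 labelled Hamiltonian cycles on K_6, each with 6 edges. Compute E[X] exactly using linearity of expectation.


K_6 has (6 − 1)!/2 = 60 labelled Hamiltonian cycles.
For each such Hamiltonian cycle H, let X_H = 1 if all 6 edges of H are present in G. Then P[X_H = 1] = p^{6} = (1/6)^{6} = 1/46656.
By linearity of expectation: E[X] = Σ_H E[X_H] = 60 · p^{6} = 60 · 1/46656 = 5/3888.
Numerically: E[X] ≈ 0.001286.

E[X] = 60 · (1/6)^{6} = 5/3888 ≈ 0.001286.


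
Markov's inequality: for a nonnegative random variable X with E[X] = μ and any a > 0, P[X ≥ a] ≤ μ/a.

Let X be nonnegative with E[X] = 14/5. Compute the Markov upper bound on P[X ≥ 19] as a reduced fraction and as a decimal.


μ = E[X] = 14/5, a = 19.
Markov: P[X ≥ 19] ≤ μ/a = (14/5)/19 = 14/95.
Numerically: ≈ 0.147368.
(Since a = 19 > μ = 2.800000, the bound 14/95 is < 1 and informative.)

P[X ≥ 19] ≤ 14/95 ≈ 0.147368.


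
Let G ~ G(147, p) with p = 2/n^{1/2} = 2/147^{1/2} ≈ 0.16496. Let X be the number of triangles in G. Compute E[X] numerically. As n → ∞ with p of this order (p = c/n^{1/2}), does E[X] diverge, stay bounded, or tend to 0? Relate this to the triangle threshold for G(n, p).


Number of potential triangles: C(147, 3) = 518665.
Each occurs with probability p³ ≈ (0.16496)³ ≈ 4.4886318e-03.
By linearity: E[X] = C(147, 3)·p³ ≈ 518665 · 4.4886318e-03 ≈ 2328.09623.
Since α = 1/2 < 1, p = c/n^{1/2} ≫ 1/n is above the triangle threshold p ~ 1/n. Asymptotically E[X] ~ (c³/6)·n^{3(1−α)} = (2³/6)·n^{1.5} → ∞; triangles are abundant w.h.p.

E[X] ≈ 2328.09623; in regime p = Θ(1/n^{1/2}) E[X] diverges (above the triangle threshold p ~ 1/n).


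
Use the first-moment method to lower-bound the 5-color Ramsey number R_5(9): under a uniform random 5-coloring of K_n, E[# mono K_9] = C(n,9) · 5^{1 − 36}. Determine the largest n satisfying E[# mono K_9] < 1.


We need C(n, 9) · 5^{1 − 36} < 1, i.e. C(n, 9) < 5^{36 − 1} = 2910383045673370361328125.
Check values of n near the boundary:
  n = 2165: C(2165, 9) = 2832220612024886803272630; 2832220612024886803272630 < 2910383045673370361328125? YES
  n = 2166: C(2166, 9) = 2844037944203015677277940; 2844037944203015677277940 < 2910383045673370361328125? YES
  n = 2167: C(2167, 9) = 2855899084841489792706810; 2855899084841489792706810 < 2910383045673370361328125? YES
  n = 2168: C(2168, 9) = 2867804175977929537095120; 2867804175977929537095120 < 2910383045673370361328125? YES
  n = 2169: C(2169, 9) = 2879753360044504243499683; 2879753360044504243499683 < 2910383045673370361328125? YES
  n = 2170: C(2170, 9) = 2891746779868845075610510; 2891746779868845075610510 < 2910383045673370361328125? YES
  n = 2171: C(2171, 9) = 2903784578674959601827205; 2903784578674959601827205 < 2910383045673370361328125? YES
  n = 2172: C(2172, 9) = 2915866900084148060642020; 2915866900084148060642020 < 2910383045673370361328125? NO
  n = 2173: C(2173, 9) = 2927993888115921319674265; 2927993888115921319674265 < 2910383045673370361328125? NO
  n = 2174: C(2174, 9) = 2940165687188920530702934; 2940165687188920530702934 < 2910383045673370361328125? NO
The largest n with C(n, 9) < 2910383045673370361328125 is n = 2171 (where E[X] = 580756915734991920365441/582076609134674072265625 ≈ 0.997733). Hence R_5(9) > 2171, i.e. R_5(9) ≥ 2172.

Largest n = 2171; hence R_5(9) > 2171.


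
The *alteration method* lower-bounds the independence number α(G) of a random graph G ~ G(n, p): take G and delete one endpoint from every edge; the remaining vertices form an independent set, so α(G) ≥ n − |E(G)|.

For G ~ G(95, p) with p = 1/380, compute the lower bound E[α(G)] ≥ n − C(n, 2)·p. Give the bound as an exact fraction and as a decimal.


E[|E(G)|] = C(95, 2)·p = 4465 · (1/380) = 47/4.
E[α(G)] ≥ n − E[|E(G)|] = 95 − 47/4 = 333/4.
Numerically: ≈ 83.25000.
(This is only a lower bound; the true E[α(G)] may be larger.)

E[α(G)] ≥ 333/4 ≈ 83.25000.


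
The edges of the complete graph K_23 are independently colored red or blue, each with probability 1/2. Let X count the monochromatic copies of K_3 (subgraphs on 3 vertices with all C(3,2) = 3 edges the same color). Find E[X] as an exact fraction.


Let X = Σ_S X_S over the C(23, 3) = 1771 subsets S of size 3, where X_S = 1 if the K_3 on S is monochromatic.
For a fixed S, the K_3 on S has C(3, 2) = 3 edges. P[all 3 edges red] = (1/2)^3, and likewise for blue, so P[monochromatic] = 2·(1/2)^3 = 2^{1 − 3} = 1/4.
By linearity: E[X] = C(23, 3) · 2^{1 − 3} = 1771 · 1/4 = 1771/4.
Numerically: E[X] ≈ 442.75000.

E[X] = C(23,3)·2^(1−C(3,2)) = 1771/4 ≈ 442.75000.


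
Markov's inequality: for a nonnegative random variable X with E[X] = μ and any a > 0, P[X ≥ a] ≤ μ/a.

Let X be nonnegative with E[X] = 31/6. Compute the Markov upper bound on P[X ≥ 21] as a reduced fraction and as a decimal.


μ = E[X] = 31/6, a = 21.
Markov: P[X ≥ 21] ≤ μ/a = (31/6)/21 = 31/126.
Numerically: ≈ 0.2460.
(Since a = 21 > μ = 5.1667, the bound 31/126 is < 1 and informative.)

P[X ≥ 21] ≤ 31/126 ≈ 0.2460.


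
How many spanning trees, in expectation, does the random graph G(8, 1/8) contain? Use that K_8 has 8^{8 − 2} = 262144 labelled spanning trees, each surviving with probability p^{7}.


K_8 has 8^{8 − 2} = 262144 labelled spanning trees.
For each such spanning tree H, let X_H = 1 if all 7 edges of H are present in G. Then P[X_H = 1] = p^{7} = (1/8)^{7} = 1/2097152.
By linearity of expectation: E[X] = Σ_H E[X_H] = 262144 · p^{7} = 262144 · 1/2097152 = 1/8.
Numerically: E[X] ≈ 0.125.

E[X] = 262144 · (1/8)^{7} = 1/8 ≈ 0.125.


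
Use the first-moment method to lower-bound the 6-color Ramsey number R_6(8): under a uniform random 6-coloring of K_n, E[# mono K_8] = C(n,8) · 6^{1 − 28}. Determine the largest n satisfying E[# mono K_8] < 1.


We need C(n, 8) · 6^{1 − 28} < 1, i.e. C(n, 8) < 6^{28 − 1} = 1023490369077469249536.
Check values of n near the boundary:
  n = 1594: C(1594, 8) = 1015652773590544255167; 1015652773590544255167 < 1023490369077469249536? YES
  n = 1595: C(1595, 8) = 1020772636343363633895; 1020772636343363633895 < 1023490369077469249536? YES
  n = 1596: C(1596, 8) = 1025915067760710553965; 1025915067760710553965 < 1023490369077469249536? NO
  n = 1597: C(1597, 8) = 1031080153060953275445; 1031080153060953275445 < 1023490369077469249536? NO
The largest n with C(n, 8) < 1023490369077469249536 is n = 1595 (where E[X] = 113419181815929292655/113721152119718805504 ≈ 0.997). Hence R_6(8) > 1595, i.e. R_6(8) ≥ 1596.

Largest n = 1595; hence R_6(8) > 1595.


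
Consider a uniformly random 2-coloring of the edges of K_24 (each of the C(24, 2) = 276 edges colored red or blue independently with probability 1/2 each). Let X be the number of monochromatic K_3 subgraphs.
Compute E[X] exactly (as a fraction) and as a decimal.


Let X = Σ_S X_S over the C(24, 3) = 2024 subsets S of size 3, where X_S = 1 if the K_3 on S is monochromatic.
For a fixed S, the K_3 on S has C(3, 2) = 3 edges. P[all 3 edges red] = (1/2)^3, and likewise for blue, so P[monochromatic] = 2·(1/2)^3 = 2^{1 − 3} = 1/4.
Summing: E[X] = C(24, 3) · 2^{1 − 3} = 2024 · 1/4 = 506.
Numerically: E[X] ≈ 506.00000.

E[X] = C(24,3)·2^(1−C(3,2)) = 506 ≈ 506.00000.


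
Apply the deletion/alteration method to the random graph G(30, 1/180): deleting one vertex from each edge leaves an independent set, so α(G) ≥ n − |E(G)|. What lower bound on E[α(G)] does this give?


E[|E(G)|] = C(30, 2)·p = 435 · (1/180) = 29/12.
E[α(G)] ≥ n − E[|E(G)|] = 30 − 29/12 = 331/12.
Numerically: ≈ 27.583333.
(This is only a lower bound; the true E[α(G)] may be larger.)

E[α(G)] ≥ 331/12 ≈ 27.583333.


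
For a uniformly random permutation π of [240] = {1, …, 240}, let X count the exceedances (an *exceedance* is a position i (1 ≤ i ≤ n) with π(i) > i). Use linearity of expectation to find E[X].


Write X = Σ_{i=1}^{240} X_i, where X_i = 1_{π(i) > i}.
For each fixed i, π(i) is uniform over {1, …, 240} (marginal of a uniform permutation), so P[π(i) > i] = (n − i)/n. Summing: Σ_{i=1}^{240} (n − i)/n = (0 + 1 + … + 239)/240 = 240(240 − 1)/(2·240) = (240 − 1)/2.
Hence E[X] = Σ_{i=1}^{240} (240 − i)/240 = 239/2 ≈ 119.50000.

E[X] = 239/2 = 119.50000.


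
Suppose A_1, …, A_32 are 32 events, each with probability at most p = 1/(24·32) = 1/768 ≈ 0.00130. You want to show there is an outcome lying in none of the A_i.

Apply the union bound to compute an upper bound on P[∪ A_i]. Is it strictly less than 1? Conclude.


Union bound: P[∪_{i=1}^{32} A_i] ≤ Σ_i P[A_i] ≤ 32·p = 32·(1/768) = 1/24.
Numerically: 1/24 ≈ 0.04167.
Is 1/24 < 1? YES.
Since P[∪ A_i] ≤ 1/24 < 1, the complement has P[∩ A_i^c] ≥ 1 − 1/24 = 23/24 > 0, so some outcome avoids every A_i.

32·p = 1/24 ≈ 0.04167; existence CERTIFIED by the union bound.
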